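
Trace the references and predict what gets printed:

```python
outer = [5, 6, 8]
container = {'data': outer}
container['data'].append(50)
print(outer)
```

Key concept: dict holds reference to list.
Step by step:
`outer = [5, 6, 8]` → outer = [5, 6, 8]
`container = {'data': outer}` → container = {'data': [5, 6, 8]}
`container['data'].append(50)` → outer = [5, 6, 8, 50]; container = {'data': [5, 6, 8, 50]}
`print(outer)` → prints [5, 6, 8, 50]

Answer: [5, 6, 8, 50]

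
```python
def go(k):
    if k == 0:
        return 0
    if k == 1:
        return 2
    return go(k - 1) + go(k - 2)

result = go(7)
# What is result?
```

Build up from base cases: go(0)=0, go(1)=2, go(2)=2, go(3)=4, go(4)=6, go(5)=10, go(6)=16, ..., go(7)=26

Answer: 26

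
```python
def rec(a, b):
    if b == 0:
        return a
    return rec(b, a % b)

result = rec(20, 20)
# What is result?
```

rec(20, 20) -> rec(20, 0) -> 20

Answer: 20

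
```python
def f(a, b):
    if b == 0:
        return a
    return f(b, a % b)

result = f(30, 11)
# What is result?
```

f(30, 11) -> f(11, 8) -> f(8, 3) -> f(3, 2) -> f(2, 1) -> f(1, 0) -> 1

Answer: 1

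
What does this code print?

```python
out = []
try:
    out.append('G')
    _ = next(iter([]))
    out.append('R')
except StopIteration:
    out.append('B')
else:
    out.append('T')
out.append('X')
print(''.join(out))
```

Execution trace: 'G' (try body) → 'B' (except StopIteration) → 'X' (after the try/except). Output: GBX

Answer: GBX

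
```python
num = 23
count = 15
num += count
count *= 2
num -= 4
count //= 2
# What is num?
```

Trace:
`num = 23` → num = 23
`count = 15` → count = 15
`num += count` → num = 38
`count *= 2` → count = 30
`num -= 4` → num = 34
`count //= 2` → count = 15
So num = 34

Answer: 34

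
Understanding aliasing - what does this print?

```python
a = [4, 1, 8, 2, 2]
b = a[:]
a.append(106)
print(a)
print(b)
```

Key concept: slice [:] creates copy.
Step by step:
`a = [4, 1, 8, 2, 2]` → a = [4, 1, 8, 2, 2]
`b = a[:]` → b = [4, 1, 8, 2, 2]
`a.append(106)` → a = [4, 1, 8, 2, 2, 106]
`print(a)` → prints [4, 1, 8, 2, 2, 106]
`print(b)` → prints [4, 1, 8, 2, 2]

Answer:
[4, 1, 8, 2, 2, 106]
[4, 1, 8, 2, 2]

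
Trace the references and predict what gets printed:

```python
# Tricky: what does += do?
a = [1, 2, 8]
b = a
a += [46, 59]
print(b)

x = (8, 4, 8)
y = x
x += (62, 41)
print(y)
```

Key concept: += behavior differs for mutable vs immutable.
Step by step:
`a = [1, 2, 8]` → a = [1, 2, 8]
`b = a` → b = [1, 2, 8] (same object as a)
`a += [46, 59]` → a = [1, 2, 8, 46, 59] (same object as b); b = [1, 2, 8, 46, 59] (same object as a)
`print(b)` → prints [1, 2, 8, 46, 59]
`x = (8, 4, 8)` → x = (8, 4, 8)
`y = x` → y = (8, 4, 8)
`x += (62, 41)` → x = (8, 4, 8, 62, 41)
`print(y)` → prints (8, 4, 8)

Answer:
[1, 2, 8, 46, 59]
(8, 4, 8)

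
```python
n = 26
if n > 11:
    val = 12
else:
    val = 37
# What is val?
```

Trace:
`n = 26` → n = 26
`if n > 11: ...` → n > 11 is True → val = 12
So val = 12

Answer: 12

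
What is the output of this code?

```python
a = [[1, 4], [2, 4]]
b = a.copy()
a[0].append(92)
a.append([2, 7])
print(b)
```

Key concept: shallow copy with nested lists.
Step by step:
`a = [[1, 4], [2, 4]]` → a = [[1, 4], [2, 4]]
`b = a.copy()` → b = [[1, 4], [2, 4]]
`a[0].append(92)` → a = [[1, 4, 92], [2, 4]]; b = [[1, 4, 92], [2, 4]]
`a.append([2, 7])` → a = [[1, 4, 92], [2, 4], [2, 7]]
`print(b)` → prints [[1, 4, 92], [2, 4]]

Answer: [[1, 4, 92], [2, 4]]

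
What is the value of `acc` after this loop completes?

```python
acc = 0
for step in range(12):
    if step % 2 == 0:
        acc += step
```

Sum of even numbers 0 to 11
`acc` takes the values: 0 → 2 → 6 → 12 → 20 → 30

Answer: 30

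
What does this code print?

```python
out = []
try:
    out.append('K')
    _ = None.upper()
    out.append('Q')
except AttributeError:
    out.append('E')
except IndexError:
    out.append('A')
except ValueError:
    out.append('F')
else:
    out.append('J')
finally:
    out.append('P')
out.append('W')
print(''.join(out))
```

Execution trace: 'K' (try body) → 'E' (except AttributeError) → 'P' (finally) → 'W' (after the try/except). Output: KEPW

Answer: KEPW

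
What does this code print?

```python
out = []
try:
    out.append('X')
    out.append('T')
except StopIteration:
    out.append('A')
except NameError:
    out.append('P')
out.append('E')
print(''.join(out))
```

Execution trace: 'X' (try body) → 'T' (try body, no exception) → 'E' (after the try/except). Output: XTE

Answer: XTE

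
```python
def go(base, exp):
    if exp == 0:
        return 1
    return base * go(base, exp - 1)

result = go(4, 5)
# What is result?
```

go(4, 5) = 4 * 4 * 4 * 4 * 4 = 1024

Answer: 1024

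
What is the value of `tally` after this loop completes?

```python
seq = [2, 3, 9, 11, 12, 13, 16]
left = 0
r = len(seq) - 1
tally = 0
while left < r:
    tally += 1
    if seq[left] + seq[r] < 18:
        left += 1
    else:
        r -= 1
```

Steps to find pair summing to 18
`tally` takes the values: 0 → 1 → 2 → 3 → 4 → 5 → 6

Answer: 6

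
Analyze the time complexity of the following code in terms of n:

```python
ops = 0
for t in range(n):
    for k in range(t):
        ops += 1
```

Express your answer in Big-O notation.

Each loop level contributes: n × n. Multiplying the contributions gives O(n^2).

Answer: O(n^2)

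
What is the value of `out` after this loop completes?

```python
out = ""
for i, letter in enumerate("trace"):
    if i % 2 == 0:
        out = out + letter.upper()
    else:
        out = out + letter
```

Uppercase even positions in 'trace'
`out` takes the values: "" → "T" → "Tr" → "TrA" → "TrAc" → "TrAcE"

Answer: "TrAcE"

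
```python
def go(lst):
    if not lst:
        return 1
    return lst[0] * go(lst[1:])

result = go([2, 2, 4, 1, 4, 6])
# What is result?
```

Product over [2, 2, 4, 1, 4, 6] = 2 * 2 * 4 * 1 * 4 * 6 = 384

Answer: 384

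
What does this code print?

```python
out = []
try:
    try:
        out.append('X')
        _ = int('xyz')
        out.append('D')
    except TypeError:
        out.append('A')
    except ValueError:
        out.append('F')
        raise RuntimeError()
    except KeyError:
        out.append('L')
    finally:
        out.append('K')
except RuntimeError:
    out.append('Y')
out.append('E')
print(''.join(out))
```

Execution trace: 'X' (inner try body) → 'F' (inner except ValueError) → 'K' (inner finally) → 'Y' (outer except RuntimeError) → 'E' (after the try/except). Output: XFKYE

Answer: XFKYE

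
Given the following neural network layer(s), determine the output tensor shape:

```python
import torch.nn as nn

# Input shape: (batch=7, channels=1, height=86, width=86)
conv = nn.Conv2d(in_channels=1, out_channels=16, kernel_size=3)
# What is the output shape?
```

Input: (7, 1, 86, 86) -> Output: (7, 16, 84, 84)

Answer: (7, 16, 84, 84)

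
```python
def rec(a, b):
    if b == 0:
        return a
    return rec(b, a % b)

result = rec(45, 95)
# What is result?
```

rec(45, 95) -> rec(95, 45) -> rec(45, 5) -> rec(5, 0) -> 5

Answer: 5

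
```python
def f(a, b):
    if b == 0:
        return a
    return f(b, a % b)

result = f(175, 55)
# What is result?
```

f(175, 55) -> f(55, 10) -> f(10, 5) -> f(5, 0) -> 5

Answer: 5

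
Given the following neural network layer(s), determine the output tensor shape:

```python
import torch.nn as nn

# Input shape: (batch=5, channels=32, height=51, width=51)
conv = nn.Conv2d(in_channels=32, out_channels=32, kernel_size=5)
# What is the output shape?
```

Input: (5, 32, 51, 51) -> Output: (5, 32, 47, 47)

Answer: (5, 32, 47, 47)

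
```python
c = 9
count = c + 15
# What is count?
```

Trace:
`c = 9` → c = 9
`count = c + 15` → count = 24
So count = 24

Answer: 24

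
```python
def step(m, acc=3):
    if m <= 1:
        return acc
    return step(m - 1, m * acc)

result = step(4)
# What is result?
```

Accumulator trace (n, acc): (4, 3) -> (3, 12) -> (2, 36) -> (1, 72) -> return 72

Answer: 72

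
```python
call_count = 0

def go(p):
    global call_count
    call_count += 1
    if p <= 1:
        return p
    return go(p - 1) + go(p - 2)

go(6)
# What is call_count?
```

Calls(p) = 1 + Calls(p-1) + Calls(p-2); Calls(0)=Calls(1)=1. For p=6 this gives 25.

Answer: 25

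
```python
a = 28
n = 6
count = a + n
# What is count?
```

Trace:
`a = 28` → a = 28
`n = 6` → n = 6
`count = a + n` → count = 34
So count = 34

Answer: 34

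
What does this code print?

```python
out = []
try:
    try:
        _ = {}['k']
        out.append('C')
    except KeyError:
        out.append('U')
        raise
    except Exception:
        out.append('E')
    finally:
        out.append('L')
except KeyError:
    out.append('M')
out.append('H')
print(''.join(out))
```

Execution trace: 'U' (inner except KeyError) → 'L' (inner finally) → 'M' (outer except KeyError) → 'H' (after the try/except). Output: ULMH

Answer: ULMH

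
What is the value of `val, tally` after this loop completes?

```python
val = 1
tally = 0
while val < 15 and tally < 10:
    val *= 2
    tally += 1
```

Double until >= 15 or 10 iterations
`val, tally` takes the values: (1, 0) → (2, 0) → (2, 1) → (4, 1) → (4, 2) → (8, 2) → (8, 3) → (16, 3) → (16, 4)

Answer: 16, 4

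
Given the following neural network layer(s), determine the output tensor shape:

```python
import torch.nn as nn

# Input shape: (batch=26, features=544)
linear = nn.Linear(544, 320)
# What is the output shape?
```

Input: (26, 544) -> Output: (26, 320)

Answer: (26, 320)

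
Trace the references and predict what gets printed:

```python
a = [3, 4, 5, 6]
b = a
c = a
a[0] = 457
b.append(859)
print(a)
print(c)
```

Key concept: multiple aliases.
Step by step:
`a = [3, 4, 5, 6]` → a = [3, 4, 5, 6]
`b = a` → b = [3, 4, 5, 6] (same object as a)
`c = a` → c = [3, 4, 5, 6] (same object as a, b)
`a[0] = 457` → a = [457, 4, 5, 6] (same object as b, c); b = [457, 4, 5, 6] (same object as a, c); c = [457, 4, 5, 6] (same object as a, b)
`b.append(859)` → a = [457, 4, 5, 6, 859] (same object as b, c); b = [457, 4, 5, 6, 859] (same object as a, c); c = [457, 4, 5, 6, 859] (same object as a, b)
`print(a)` → prints [457, 4, 5, 6, 859]
`print(c)` → prints [457, 4, 5, 6, 859]

Answer:
[457, 4, 5, 6, 859]
[457, 4, 5, 6, 859]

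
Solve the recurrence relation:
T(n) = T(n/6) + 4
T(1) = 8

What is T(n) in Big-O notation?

Each step divides n by 6 and adds 4. After log_6(n) steps we reach T(1)=8. So T(n) = 4·log_6(n) + 8 = O(log n).

Answer: O(log n)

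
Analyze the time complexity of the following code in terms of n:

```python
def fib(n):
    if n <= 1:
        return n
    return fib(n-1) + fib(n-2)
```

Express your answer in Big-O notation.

This is Recursive Fibonacci (naive). Time complexity: O(2^n).

Answer: O(2^n)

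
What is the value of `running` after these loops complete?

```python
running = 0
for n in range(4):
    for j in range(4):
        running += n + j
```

Sum of all n+j for n,j in 4x4
`running` takes the values: 0 → 1 → 3 → 6 → 7 → 9 → 12 → 16 → 18 → 21 → 25 → 30 → 33 → 37 → 42 → 48

Answer: 48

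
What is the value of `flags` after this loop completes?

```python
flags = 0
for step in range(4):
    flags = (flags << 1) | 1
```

Build 4 consecutive 1-bits: 0b1111
`flags` takes the values: 0 → 1 → 3 → 7 → 15

Answer: 15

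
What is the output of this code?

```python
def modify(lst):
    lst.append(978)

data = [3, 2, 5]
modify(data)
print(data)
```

Key concept: function modifies passed list.
Step by step:
`data = [3, 2, 5]` → data = [3, 2, 5]
`modify(data)` → data = [3, 2, 5, 978]
`print(data)` → prints [3, 2, 5, 978]

Answer: [3, 2, 5, 978]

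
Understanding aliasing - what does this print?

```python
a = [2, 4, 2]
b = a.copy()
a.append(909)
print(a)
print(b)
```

Key concept: list.copy() creates independent copy.
Step by step:
`a = [2, 4, 2]` → a = [2, 4, 2]
`b = a.copy()` → b = [2, 4, 2]
`a.append(909)` → a = [2, 4, 2, 909]
`print(a)` → prints [2, 4, 2, 909]
`print(b)` → prints [2, 4, 2]

Answer:
[2, 4, 2, 909]
[2, 4, 2]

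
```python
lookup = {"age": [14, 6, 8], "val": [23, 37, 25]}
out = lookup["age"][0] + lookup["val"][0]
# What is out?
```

Trace:
`lookup = {"age": [14, 6, 8], "val": [23, 37, 25]}` → lookup = {'age': [14, 6, 8], 'val': [23, 37, 25]}
`out = lookup["age"][0] + lookup["val"][0]` → out = 37
So out = 37

Answer: 37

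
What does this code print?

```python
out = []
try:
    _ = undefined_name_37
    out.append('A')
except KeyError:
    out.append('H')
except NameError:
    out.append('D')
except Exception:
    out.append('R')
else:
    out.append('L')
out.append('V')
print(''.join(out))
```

Execution trace: 'D' (except NameError) → 'V' (after the try/except). Output: DV

Answer: DV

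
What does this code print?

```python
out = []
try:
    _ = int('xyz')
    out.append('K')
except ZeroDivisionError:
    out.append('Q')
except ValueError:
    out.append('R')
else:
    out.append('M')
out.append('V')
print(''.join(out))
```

Execution trace: 'R' (except ValueError) → 'V' (after the try/except). Output: RV

Answer: RV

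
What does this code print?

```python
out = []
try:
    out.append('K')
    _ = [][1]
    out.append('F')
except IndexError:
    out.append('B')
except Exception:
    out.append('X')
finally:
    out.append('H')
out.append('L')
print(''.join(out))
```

Execution trace: 'K' (try body) → 'B' (except IndexError) → 'H' (finally) → 'L' (after the try/except). Output: KBHL

Answer: KBHL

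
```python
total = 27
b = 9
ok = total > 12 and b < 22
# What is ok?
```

Trace:
`total = 27` → total = 27
`b = 9` → b = 9
`ok = total > 12 and b < 22` → ok = True
So ok = True

Answer: True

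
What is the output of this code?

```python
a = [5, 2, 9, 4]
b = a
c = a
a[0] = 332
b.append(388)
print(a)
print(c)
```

Key concept: multiple aliases.
Step by step:
`a = [5, 2, 9, 4]` → a = [5, 2, 9, 4]
`b = a` → b = [5, 2, 9, 4] (same object as a)
`c = a` → c = [5, 2, 9, 4] (same object as a, b)
`a[0] = 332` → a = [332, 2, 9, 4] (same object as b, c); b = [332, 2, 9, 4] (same object as a, c); c = [332, 2, 9, 4] (same object as a, b)
`b.append(388)` → a = [332, 2, 9, 4, 388] (same object as b, c); b = [332, 2, 9, 4, 388] (same object as a, c); c = [332, 2, 9, 4, 388] (same object as a, b)
`print(a)` → prints [332, 2, 9, 4, 388]
`print(c)` → prints [332, 2, 9, 4, 388]

Answer:
[332, 2, 9, 4, 388]
[332, 2, 9, 4, 388]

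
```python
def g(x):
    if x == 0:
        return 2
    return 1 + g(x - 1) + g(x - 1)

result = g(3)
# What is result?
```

g(x) = 1 + 2·g(x-1), g(0)=2. Closed form: (2+1)·2^3 - 1 = 23.

Answer: 23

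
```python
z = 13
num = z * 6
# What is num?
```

Trace:
`z = 13` → z = 13
`num = z * 6` → num = 78
So num = 78

Answer: 78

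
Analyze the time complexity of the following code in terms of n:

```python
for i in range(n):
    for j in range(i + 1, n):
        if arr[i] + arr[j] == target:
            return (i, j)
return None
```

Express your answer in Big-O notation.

This is Two sum brute force. Time complexity: O(n²).

Answer: O(n²)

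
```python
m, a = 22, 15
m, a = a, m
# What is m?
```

Trace:
`m, a = 22, 15` → m = 22; a = 15
`m, a = a, m` → m = 15; a = 22
So m = 15

Answer: 15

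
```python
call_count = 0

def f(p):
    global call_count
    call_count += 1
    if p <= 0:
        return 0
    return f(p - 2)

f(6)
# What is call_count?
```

Linear recursion stepping by 2: 4 calls from p=6 down to ≤0.

Answer: 4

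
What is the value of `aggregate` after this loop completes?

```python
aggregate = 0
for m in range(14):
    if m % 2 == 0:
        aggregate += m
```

Sum of even numbers 0 to 13
`aggregate` takes the values: 0 → 2 → 6 → 12 → 20 → 30 → 42

Answer: 42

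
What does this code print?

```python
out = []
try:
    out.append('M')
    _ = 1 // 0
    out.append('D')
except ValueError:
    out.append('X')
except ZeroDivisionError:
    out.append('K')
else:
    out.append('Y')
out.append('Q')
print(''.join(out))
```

Execution trace: 'M' (try body) → 'K' (except ZeroDivisionError) → 'Q' (after the try/except). Output: MKQ

Answer: MKQ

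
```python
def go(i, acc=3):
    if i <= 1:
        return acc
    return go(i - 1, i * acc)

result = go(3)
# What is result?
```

Accumulator trace (n, acc): (3, 3) -> (2, 9) -> (1, 18) -> return 18

Answer: 18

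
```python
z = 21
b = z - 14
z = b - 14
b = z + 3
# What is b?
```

Trace:
`z = 21` → z = 21
`b = z - 14` → b = 7
`z = b - 14` → z = -7
`b = z + 3` → b = -4
So b = -4

Answer: -4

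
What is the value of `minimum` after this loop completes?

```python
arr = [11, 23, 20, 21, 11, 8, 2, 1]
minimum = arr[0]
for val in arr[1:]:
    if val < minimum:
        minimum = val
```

Minimum of [11, 23, 20, 21, 11, 8, 2, 1]
`minimum` takes the values: 11 → 8 → 2 → 1

Answer: 1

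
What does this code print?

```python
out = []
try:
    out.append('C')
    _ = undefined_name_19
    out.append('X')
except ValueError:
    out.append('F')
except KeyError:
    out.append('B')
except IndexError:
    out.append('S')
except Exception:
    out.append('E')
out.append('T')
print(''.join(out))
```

Execution trace: 'C' (try body) → 'E' (except Exception) → 'T' (after the try/except). Output: CET

Answer: CET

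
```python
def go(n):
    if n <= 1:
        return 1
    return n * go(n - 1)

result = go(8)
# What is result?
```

go(8) = 8 * 7 * 6 * 5 * 4 * 3 * 2 * 1 = 40320

Answer: 40320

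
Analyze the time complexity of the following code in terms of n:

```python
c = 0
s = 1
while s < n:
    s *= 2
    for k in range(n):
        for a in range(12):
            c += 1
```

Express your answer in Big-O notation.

Each loop level contributes: log n × n × 1. Multiplying the contributions gives O(n log n).

Answer: O(n log n)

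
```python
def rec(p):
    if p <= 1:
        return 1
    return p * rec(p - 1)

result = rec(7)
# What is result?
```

rec(7) = 7 * 6 * 5 * 4 * 3 * 2 * 1 = 5040

Answer: 5040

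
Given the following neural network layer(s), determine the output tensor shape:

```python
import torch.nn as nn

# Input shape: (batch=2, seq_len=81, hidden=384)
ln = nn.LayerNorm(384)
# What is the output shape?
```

Input: (2, 81, 384) -> Output: (2, 81, 384)

Answer: (2, 81, 384)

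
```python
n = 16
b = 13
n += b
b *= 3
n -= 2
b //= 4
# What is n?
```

Trace:
`n = 16` → n = 16
`b = 13` → b = 13
`n += b` → n = 29
`b *= 3` → b = 39
`n -= 2` → n = 27
`b //= 4` → b = 9
So n = 27

Answer: 27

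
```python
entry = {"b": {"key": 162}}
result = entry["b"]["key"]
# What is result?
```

Trace:
`entry = {"b": {"key": 162}}` → entry = {'b': {'key': 162}}
`result = entry["b"]["key"]` → result = 162
So result = 162

Answer: 162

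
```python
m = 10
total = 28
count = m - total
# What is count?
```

Trace:
`m = 10` → m = 10
`total = 28` → total = 28
`count = m - total` → count = -18
So count = -18

Answer: -18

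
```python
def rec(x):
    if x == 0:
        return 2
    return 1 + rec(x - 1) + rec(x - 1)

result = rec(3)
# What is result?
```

rec(x) = 1 + 2·rec(x-1), rec(0)=2. Closed form: (2+1)·2^3 - 1 = 23.

Answer: 23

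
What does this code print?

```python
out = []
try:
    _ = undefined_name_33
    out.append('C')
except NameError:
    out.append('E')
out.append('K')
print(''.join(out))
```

Execution trace: 'E' (except NameError) → 'K' (after the try/except). Output: EK

Answer: EK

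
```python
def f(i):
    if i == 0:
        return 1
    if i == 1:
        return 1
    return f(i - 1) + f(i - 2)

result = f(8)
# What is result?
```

Build up from base cases: f(0)=1, f(1)=1, f(2)=2, f(3)=3, f(4)=5, f(5)=8, f(6)=13, ..., f(8)=34

Answer: 34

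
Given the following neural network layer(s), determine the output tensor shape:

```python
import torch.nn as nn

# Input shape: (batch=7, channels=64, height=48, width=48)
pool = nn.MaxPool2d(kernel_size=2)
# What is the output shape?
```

Input: (7, 64, 48, 48) -> Output: (7, 64, 24, 24)

Answer: (7, 64, 24, 24)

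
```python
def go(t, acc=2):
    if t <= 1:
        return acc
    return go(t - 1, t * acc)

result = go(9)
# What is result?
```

Accumulator trace (n, acc): (9, 2) -> (8, 18) -> (7, 144) -> (6, 1008) -> (5, 6048) -> (4, 30240) -> (3, 120960) -> (2, 362880) -> (1, 725760) -> return 725760

Answer: 725760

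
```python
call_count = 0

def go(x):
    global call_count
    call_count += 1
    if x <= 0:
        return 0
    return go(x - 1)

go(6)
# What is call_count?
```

Linear recursion stepping by 1: 7 calls from x=6 down to ≤0.

Answer: 7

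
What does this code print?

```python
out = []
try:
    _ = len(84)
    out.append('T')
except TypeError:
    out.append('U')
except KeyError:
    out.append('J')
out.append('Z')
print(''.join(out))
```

Execution trace: 'U' (except TypeError) → 'Z' (after the try/except). Output: UZ

Answer: UZ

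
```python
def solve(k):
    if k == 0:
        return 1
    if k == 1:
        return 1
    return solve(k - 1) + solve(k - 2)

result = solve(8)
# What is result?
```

Build up from base cases: solve(0)=1, solve(1)=1, solve(2)=2, solve(3)=3, solve(4)=5, solve(5)=8, solve(6)=13, ..., solve(8)=34

Answer: 34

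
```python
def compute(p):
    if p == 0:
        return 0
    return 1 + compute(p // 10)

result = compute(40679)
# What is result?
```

Count of digits of 40679: 5

Answer: 5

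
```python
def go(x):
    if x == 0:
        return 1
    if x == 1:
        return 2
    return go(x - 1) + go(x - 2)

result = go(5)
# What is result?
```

Build up from base cases: go(0)=1, go(1)=2, go(2)=3, go(3)=5, go(4)=8, go(5)=13

Answer: 13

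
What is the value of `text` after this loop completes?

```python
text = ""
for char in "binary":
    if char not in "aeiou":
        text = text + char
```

Remove vowels from 'binary'
`text` takes the values: "" → "b" → "bn" → "bnr" → "bnry"

Answer: "bnry"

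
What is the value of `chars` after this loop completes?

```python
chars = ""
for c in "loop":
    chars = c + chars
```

Reverse 'loop'
`chars` takes the values: "" → "l" → "ol" → "ool" → "pool"

Answer: "pool"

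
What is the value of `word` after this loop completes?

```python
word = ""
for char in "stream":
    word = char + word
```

Reverse 'stream'
`word` takes the values: "" → "s" → "ts" → "rts" → "erts" → "aerts" → "maerts"

Answer: "maerts"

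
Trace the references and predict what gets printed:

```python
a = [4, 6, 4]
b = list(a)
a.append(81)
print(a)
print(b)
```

Key concept: list() constructor creates copy.
Step by step:
`a = [4, 6, 4]` → a = [4, 6, 4]
`b = list(a)` → b = [4, 6, 4]
`a.append(81)` → a = [4, 6, 4, 81]
`print(a)` → prints [4, 6, 4, 81]
`print(b)` → prints [4, 6, 4]

Answer:
[4, 6, 4, 81]
[4, 6, 4]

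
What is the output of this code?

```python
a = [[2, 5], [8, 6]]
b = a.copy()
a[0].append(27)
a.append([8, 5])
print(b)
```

Key concept: shallow copy with nested lists.
Step by step:
`a = [[2, 5], [8, 6]]` → a = [[2, 5], [8, 6]]
`b = a.copy()` → b = [[2, 5], [8, 6]]
`a[0].append(27)` → a = [[2, 5, 27], [8, 6]]; b = [[2, 5, 27], [8, 6]]
`a.append([8, 5])` → a = [[2, 5, 27], [8, 6], [8, 5]]
`print(b)` → prints [[2, 5, 27], [8, 6]]

Answer: [[2, 5, 27], [8, 6]]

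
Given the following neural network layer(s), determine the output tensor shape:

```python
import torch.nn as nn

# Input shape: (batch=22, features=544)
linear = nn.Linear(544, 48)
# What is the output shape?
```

Input: (22, 544) -> Output: (22, 48)

Answer: (22, 48)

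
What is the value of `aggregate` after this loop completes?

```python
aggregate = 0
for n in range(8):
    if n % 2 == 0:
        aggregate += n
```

Sum of even numbers 0 to 7
`aggregate` takes the values: 0 → 2 → 6 → 12

Answer: 12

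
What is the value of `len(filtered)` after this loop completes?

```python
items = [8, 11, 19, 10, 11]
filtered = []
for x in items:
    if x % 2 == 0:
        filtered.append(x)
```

Count even numbers in [8, 11, 19, 10, 11]
`filtered` takes the values: [] → [8] → [8, 10]
So `len(filtered)` = 2

Answer: 2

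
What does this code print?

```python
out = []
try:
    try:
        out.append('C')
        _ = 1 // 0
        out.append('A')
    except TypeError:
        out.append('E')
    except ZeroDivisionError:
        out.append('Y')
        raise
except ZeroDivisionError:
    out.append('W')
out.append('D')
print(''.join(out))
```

Execution trace: 'C' (inner try body) → 'Y' (inner except ZeroDivisionError) → 'W' (outer except ZeroDivisionError) → 'D' (after the try/except). Output: CYWD

Answer: CYWD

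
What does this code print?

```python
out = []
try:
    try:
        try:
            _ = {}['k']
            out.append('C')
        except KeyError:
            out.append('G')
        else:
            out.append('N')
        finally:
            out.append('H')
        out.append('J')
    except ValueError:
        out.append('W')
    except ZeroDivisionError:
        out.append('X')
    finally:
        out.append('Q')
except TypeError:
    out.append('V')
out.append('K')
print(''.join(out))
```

Execution trace: 'G' (inner except KeyError) → 'H' (inner finally) → 'J' (try body, no exception) → 'Q' (finally) → 'K' (after the try/except). Output: GHJQK

Answer: GHJQK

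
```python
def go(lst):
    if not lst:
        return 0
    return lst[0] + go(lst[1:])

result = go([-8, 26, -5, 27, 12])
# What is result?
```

(-8) + 26 + (-5) + 27 + 12 + 0 = 52

Answer: 52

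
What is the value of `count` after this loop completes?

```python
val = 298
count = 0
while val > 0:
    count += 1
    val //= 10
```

Count digits by repeated division by 10
`count` takes the values: 0 → 1 → 2 → 3

Answer: 3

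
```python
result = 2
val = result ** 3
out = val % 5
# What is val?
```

Trace:
`result = 2` → result = 2
`val = result ** 3` → val = 8
`out = val % 5` → out = 3
So val = 8

Answer: 8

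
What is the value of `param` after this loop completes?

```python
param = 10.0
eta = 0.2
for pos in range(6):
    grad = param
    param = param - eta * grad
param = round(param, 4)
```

Gradient descent: w = 10.0 * (1 - 0.2)^6
`param` takes the values: 10.0 → 8.0 → 6.4 → 5.12 → 4.096 → 3.2768 → 2.62144 → 2.6214

Answer: 2.6214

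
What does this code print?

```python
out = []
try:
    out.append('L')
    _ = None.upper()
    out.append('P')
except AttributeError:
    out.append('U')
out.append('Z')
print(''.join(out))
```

Execution trace: 'L' (try body) → 'U' (except AttributeError) → 'Z' (after the try/except). Output: LUZ

Answer: LUZ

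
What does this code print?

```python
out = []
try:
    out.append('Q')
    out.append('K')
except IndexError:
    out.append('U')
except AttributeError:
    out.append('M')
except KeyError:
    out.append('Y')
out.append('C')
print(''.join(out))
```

Execution trace: 'Q' (try body) → 'K' (try body, no exception) → 'C' (after the try/except). Output: QKC

Answer: QKC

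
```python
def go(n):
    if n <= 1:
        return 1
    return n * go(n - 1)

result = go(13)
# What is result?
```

go(13) = 13 * 12 * 11 * 10 * 9 * 8 * 7 * 6 * 5 * 4 * 3 * 2 * 1 = 6227020800

Answer: 6227020800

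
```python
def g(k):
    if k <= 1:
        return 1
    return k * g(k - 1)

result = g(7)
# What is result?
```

g(7) = 7 * 6 * 5 * 4 * 3 * 2 * 1 = 5040

Answer: 5040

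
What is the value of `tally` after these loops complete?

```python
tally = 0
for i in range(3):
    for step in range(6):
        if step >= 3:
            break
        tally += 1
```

Inner breaks at 3, outer runs 3 times
`tally` takes the values: 0 → 1 → 2 → 3 → 4 → 5 → 6 → 7 → 8 → 9

Answer: 9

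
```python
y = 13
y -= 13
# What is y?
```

Trace:
`y = 13` → y = 13
`y -= 13` → y = 0
So y = 0

Answer: 0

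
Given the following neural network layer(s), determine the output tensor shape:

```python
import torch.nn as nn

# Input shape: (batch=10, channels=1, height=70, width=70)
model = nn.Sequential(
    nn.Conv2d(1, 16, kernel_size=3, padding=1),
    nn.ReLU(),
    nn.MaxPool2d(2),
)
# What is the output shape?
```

Input: (10, 1, 70, 70) -> after Conv2d: (10, 16, 70, 70) -> after ReLU: (10, 16, 70, 70) -> Output: (10, 16, 35, 35)

Answer: (10, 16, 35, 35)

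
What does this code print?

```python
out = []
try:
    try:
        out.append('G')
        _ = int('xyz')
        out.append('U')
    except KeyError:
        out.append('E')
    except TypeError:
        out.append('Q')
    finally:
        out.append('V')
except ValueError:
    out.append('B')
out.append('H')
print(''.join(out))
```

Execution trace: 'G' (try body) → 'V' (finally) → 'B' (outer except ValueError) → 'H' (after the try/except). Output: GVBH

Answer: GVBH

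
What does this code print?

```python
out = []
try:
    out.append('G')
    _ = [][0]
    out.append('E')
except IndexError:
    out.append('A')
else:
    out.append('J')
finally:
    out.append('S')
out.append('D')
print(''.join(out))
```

Execution trace: 'G' (try body) → 'A' (except IndexError) → 'S' (finally) → 'D' (after the try/except). Output: GASD

Answer: GASD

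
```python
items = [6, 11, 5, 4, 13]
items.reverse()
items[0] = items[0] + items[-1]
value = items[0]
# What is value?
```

Trace:
`items = [6, 11, 5, 4, 13]` → items = [6, 11, 5, 4, 13]
`items.reverse()` → items = [13, 4, 5, 11, 6]
`items[0] = items[0] + items[-1]` → items = [19, 4, 5, 11, 6]
`value = items[0]` → value = 19
So value = 19

Answer: 19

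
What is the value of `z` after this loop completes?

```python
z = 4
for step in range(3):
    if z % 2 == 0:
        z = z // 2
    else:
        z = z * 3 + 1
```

Collatz-style transformation from 4
`z` takes the values: 4 → 2 → 1 → 4

Answer: 4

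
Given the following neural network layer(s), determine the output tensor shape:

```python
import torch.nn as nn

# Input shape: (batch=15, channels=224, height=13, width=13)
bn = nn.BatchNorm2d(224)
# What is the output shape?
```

Input: (15, 224, 13, 13) -> Output: (15, 224, 13, 13)

Answer: (15, 224, 13, 13)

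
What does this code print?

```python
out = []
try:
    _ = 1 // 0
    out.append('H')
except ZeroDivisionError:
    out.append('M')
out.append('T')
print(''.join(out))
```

Execution trace: 'M' (except ZeroDivisionError) → 'T' (after the try/except). Output: MT

Answer: MT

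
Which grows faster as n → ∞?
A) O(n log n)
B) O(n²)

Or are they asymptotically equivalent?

O(n log n) vs O(n²): Higher order terms dominate.

Answer: B) O(n²) grows faster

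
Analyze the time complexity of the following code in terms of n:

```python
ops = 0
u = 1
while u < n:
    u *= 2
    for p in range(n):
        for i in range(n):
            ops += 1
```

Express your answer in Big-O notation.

Each loop level contributes: log n × n × n. Multiplying the contributions gives O(n^2 log n).

Answer: O(n^2 log n)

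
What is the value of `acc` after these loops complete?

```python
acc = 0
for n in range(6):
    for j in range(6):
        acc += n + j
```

Sum of all n+j for n,j in 6x6
`acc` takes the values: 0 → 1 → 3 → 6 → 10 → 15 → 16 → 18 → 21 → 25 → 30 → 36 → 38 → 41 → 45 → 50 → 56 → 63 → 66 → 70 → 75 → 81 → 88 → 96 → 100 → 105 → 111 → 118 → 126 → 135 → 140 → 146 → 153 → 161 → 170 → 180

Answer: 180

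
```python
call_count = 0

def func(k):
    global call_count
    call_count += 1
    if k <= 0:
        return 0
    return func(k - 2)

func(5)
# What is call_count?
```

Linear recursion stepping by 2: 4 calls from k=5 down to ≤0.

Answer: 4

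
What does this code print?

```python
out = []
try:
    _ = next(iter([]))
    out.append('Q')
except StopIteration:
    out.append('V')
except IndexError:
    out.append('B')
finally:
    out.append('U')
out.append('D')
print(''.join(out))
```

Execution trace: 'V' (except StopIteration) → 'U' (finally) → 'D' (after the try/except). Output: VUD

Answer: VUD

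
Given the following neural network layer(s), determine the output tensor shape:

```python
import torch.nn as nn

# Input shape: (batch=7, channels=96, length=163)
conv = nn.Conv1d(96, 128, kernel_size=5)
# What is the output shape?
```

Input: (7, 96, 163) -> Output: (7, 128, 159)

Answer: (7, 128, 159)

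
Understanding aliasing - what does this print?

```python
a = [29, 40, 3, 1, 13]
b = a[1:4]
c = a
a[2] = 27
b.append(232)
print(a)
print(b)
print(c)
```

Key concept: slice vs alias.
Step by step:
`a = [29, 40, 3, 1, 13]` → a = [29, 40, 3, 1, 13]
`b = a[1:4]` → b = [40, 3, 1]
`c = a` → c = [29, 40, 3, 1, 13] (same object as a)
`a[2] = 27` → a = [29, 40, 27, 1, 13] (same object as c); c = [29, 40, 27, 1, 13] (same object as a)
`b.append(232)` → b = [40, 3, 1, 232]
`print(a)` → prints [29, 40, 27, 1, 13]
`print(b)` → prints [40, 3, 1, 232]
`print(c)` → prints [29, 40, 27, 1, 13]

Answer:
[29, 40, 27, 1, 13]
[40, 3, 1, 232]
[29, 40, 27, 1, 13]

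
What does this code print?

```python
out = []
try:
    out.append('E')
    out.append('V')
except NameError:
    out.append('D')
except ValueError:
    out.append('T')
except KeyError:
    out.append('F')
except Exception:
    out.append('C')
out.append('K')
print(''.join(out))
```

Execution trace: 'E' (try body) → 'V' (try body, no exception) → 'K' (after the try/except). Output: EVK

Answer: EVK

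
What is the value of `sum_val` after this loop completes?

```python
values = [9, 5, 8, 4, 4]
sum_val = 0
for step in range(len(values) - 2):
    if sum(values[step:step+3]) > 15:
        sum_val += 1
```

Count windows with sum > 15
`sum_val` takes the values: 0 → 1 → 2 → 3

Answer: 3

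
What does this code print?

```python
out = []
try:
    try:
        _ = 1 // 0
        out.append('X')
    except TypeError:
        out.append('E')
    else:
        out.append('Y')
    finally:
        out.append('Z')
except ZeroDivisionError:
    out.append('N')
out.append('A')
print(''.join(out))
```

Execution trace: 'Z' (finally) → 'N' (outer except ZeroDivisionError) → 'A' (after the try/except). Output: ZNA

Answer: ZNA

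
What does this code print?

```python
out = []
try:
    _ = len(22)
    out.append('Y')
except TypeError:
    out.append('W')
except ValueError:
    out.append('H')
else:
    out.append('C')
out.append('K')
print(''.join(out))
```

Execution trace: 'W' (except TypeError) → 'K' (after the try/except). Output: WK

Answer: WK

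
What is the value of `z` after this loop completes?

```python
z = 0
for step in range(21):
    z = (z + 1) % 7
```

Increment mod 7, 21 times = 0
`z` takes the values: 0 → 1 → 2 → 3 → 4 → 5 → 6 → 0 → 1 → 2 → 3 → 4 → 5 → 6 → 0 → 1 → 2 → 3 → 4 → 5 → 6 → 0

Answer: 0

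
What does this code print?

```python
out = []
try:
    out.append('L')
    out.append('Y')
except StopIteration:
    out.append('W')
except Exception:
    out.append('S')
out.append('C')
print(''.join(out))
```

Execution trace: 'L' (try body) → 'Y' (try body, no exception) → 'C' (after the try/except). Output: LYC

Answer: LYC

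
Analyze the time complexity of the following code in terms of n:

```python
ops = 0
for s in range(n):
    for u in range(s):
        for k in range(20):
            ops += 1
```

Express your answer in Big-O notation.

Each loop level contributes: n × n × 1. Multiplying the contributions gives O(n^2).

Answer: O(n^2)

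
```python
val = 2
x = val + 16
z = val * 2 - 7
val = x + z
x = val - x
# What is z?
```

Trace:
`val = 2` → val = 2
`x = val + 16` → x = 18
`z = val * 2 - 7` → z = -3
`val = x + z` → val = 15
`x = val - x` → x = -3
So z = -3

Answer: -3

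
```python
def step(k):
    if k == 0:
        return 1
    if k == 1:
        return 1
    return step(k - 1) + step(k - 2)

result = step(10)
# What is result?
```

Build up from base cases: step(0)=1, step(1)=1, step(2)=2, step(3)=3, step(4)=5, step(5)=8, step(6)=13, ..., step(10)=89

Answer: 89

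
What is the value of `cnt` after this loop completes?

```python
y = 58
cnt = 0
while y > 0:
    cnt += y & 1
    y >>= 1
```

Count set bits in 58 (binary: 0b111010)
`cnt` takes the values: 0 → 1 → 2 → 3 → 4

Answer: 4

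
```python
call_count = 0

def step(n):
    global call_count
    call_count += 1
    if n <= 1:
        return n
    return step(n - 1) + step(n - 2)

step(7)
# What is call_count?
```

Calls(n) = 1 + Calls(n-1) + Calls(n-2); Calls(0)=Calls(1)=1. For n=7 this gives 41.

Answer: 41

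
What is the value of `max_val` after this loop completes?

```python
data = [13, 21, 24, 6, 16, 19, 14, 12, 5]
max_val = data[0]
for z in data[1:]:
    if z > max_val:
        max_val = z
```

Maximum of [13, 21, 24, 6, 16, 19, 14, 12, 5]
`max_val` takes the values: 13 → 21 → 24

Answer: 24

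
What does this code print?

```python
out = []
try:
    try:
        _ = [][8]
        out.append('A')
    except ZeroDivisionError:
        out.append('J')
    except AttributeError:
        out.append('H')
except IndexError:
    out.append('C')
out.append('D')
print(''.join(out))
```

Execution trace: 'C' (outer except IndexError) → 'D' (after the try/except). Output: CD

Answer: CD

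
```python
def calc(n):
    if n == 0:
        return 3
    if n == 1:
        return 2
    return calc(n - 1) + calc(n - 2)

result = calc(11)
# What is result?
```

Build up from base cases: calc(0)=3, calc(1)=2, calc(2)=5, calc(3)=7, calc(4)=12, calc(5)=19, calc(6)=31, ..., calc(11)=343

Answer: 343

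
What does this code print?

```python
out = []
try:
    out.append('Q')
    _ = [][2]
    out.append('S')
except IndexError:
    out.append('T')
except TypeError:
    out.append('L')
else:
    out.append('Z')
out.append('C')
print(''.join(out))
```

Execution trace: 'Q' (try body) → 'T' (except IndexError) → 'C' (after the try/except). Output: QTC

Answer: QTC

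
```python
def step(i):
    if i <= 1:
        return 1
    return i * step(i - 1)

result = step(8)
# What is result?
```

step(8) = 8 * 7 * 6 * 5 * 4 * 3 * 2 * 1 = 40320

Answer: 40320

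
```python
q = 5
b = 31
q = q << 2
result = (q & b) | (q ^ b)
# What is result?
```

Trace:
`q = 5` → q = 5
`b = 31` → b = 31
`q = q << 2` → q = 20
`result = (q & b) | (q ^ b)` → result = 31
So result = 31

Answer: 31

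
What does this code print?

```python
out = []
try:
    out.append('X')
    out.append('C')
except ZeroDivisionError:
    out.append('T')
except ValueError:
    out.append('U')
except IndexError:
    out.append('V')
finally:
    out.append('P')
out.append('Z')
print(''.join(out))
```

Execution trace: 'X' (try body) → 'C' (try body, no exception) → 'P' (finally) → 'Z' (after the try/except). Output: XCPZ

Answer: XCPZ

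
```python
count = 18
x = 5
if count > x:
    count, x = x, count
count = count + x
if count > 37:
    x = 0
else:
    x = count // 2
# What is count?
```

Trace:
`count = 18` → count = 18
`x = 5` → x = 5
`if count > x: ...` → count > x is True → count = 5; x = 18
`count = count + x` → count = 23
`if count > 37: ...` → count > 37 is False, take else branch → x = 11
So count = 23

Answer: 23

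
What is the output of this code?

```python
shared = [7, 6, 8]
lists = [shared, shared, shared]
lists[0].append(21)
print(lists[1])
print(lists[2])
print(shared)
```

Key concept: list of same reference.
Step by step:
`shared = [7, 6, 8]` → shared = [7, 6, 8]
`lists = [shared, shared, shared]` → lists = [[7, 6, 8], [7, 6, 8], [7, 6, 8]]
`lists[0].append(21)` → shared = [7, 6, 8, 21]; lists = [[7, 6, 8, 21], [7, 6, 8, 21], [7, 6, 8, 21]]
`print(lists[1])` → prints [7, 6, 8, 21]
`print(lists[2])` → prints [7, 6, 8, 21]
`print(shared)` → prints [7, 6, 8, 21]

Answer:
[7, 6, 8, 21]
[7, 6, 8, 21]
[7, 6, 8, 21]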